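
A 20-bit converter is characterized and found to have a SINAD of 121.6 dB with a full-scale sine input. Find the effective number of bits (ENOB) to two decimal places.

ENOB = (SINAD − 1.76) / 6.02 = (121.6 − 1.76)/6.02 = 19.907.

19.91 bits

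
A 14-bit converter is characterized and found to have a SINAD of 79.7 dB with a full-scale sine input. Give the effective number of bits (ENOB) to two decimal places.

12.95 bits

ENOB = (SINAD − 1.76) / 6.02 = (79.7 − 1.76)/6.02 = 12.947.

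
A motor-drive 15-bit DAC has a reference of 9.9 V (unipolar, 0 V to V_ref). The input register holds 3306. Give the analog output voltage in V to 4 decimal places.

0.9988 V

LSB = 9.9 V / 2^15 = 302.12 µV.
V_out = 0 + 3306 × 0.000302124 V = 0.998822 V.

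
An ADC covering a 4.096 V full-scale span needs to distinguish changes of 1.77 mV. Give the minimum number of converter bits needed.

12 bits

Number of steps required ≥ 4.096 V / 1.77 mV = 2314.12.
Need 2^N ≥ 2314.12; 2^11 = 2048, 2^12 = 4096.
Minimum N = 12.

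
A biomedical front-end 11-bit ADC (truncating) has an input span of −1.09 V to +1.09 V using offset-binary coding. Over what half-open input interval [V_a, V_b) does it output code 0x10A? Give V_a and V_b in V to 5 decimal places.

[-0.80686 V, -0.80579 V)

LSB = 2.18/2^11 = 1.064 mV.
Code 0x10A = 266 decimal.
V_a = V_low + 266·LSB = -0.806855 V; V_b = V_low + 267·LSB = -0.805791 V.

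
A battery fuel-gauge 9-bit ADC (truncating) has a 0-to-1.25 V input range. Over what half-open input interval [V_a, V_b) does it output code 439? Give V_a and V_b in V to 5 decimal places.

LSB = 1.25/2^9 = 2.441 mV.
V_a = V_low + 439·LSB = 1.07178 V; V_b = V_low + 440·LSB = 1.07422 V.

[1.07178 V, 1.07422 V)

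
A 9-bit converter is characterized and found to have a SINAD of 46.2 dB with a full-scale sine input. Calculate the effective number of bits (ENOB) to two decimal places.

ENOB = (SINAD − 1.76) / 6.02 = (46.2 − 1.76)/6.02 = 7.382.

7.38 bits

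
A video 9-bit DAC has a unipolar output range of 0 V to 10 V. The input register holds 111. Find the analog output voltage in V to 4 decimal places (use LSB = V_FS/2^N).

2.1680 V

LSB = 10 V / 2^9 = 19.531 mV.
V_out = 0 + 111 × 0.0195312 V = 2.16797 V.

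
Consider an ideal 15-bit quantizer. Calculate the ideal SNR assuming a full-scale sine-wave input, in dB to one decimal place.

SNR ≈ 6.02·N + 1.76 dB = 6.02·15 + 1.76 = 92.06 dB.

92.1 dB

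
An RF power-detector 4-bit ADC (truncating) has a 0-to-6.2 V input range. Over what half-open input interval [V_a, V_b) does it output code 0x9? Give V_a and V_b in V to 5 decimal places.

[3.48750 V, 3.87500 V)

LSB = 6.2/2^4 = 387.500 mV.
Code 0x9 = 9 decimal.
V_a = V_low + 9·LSB = 3.4875 V; V_b = V_low + 10·LSB = 3.875 V.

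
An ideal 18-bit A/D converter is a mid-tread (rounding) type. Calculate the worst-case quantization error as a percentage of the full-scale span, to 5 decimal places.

Rounding → worst-case error = ½ LSB = V_FS/2^19, so 100/524288 = 0.000190735 % of full scale.

0.00019 %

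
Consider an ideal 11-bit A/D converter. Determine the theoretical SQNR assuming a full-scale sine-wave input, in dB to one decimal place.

SNR ≈ 6.02·N + 1.76 dB = 6.02·11 + 1.76 = 67.98 dB.

68.0 dB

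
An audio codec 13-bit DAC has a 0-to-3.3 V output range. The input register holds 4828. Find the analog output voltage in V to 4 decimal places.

LSB = 3.3 V / 2^13 = 402.83 µV.
V_out = 0 + 4828 × 0.000402832 V = 1.94487 V.

1.9449 V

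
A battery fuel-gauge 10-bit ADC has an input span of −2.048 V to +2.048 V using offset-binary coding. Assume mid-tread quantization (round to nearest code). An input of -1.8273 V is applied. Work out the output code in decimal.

code 55

Full-scale span = 4.096 V; LSB = 4.096/2^10 = 4.000 mV.
(-1.8273 − (−2.048)) / 0.004 = 55.175 LSBs.
round(55.175) = 55.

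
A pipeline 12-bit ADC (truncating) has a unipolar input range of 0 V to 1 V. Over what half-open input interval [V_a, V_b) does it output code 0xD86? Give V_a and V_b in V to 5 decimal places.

LSB = 1/2^12 = 244.14 µV.
Code 0xD86 = 3462 decimal.
V_a = V_low + 3462·LSB = 0.845215 V; V_b = V_low + 3463·LSB = 0.845459 V.

[0.84521 V, 0.84546 V)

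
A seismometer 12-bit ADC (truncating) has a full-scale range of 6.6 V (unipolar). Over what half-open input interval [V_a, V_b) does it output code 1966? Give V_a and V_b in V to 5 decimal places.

LSB = 6.6/2^12 = 1.611 mV.
V_a = V_low + 1966·LSB = 3.16787 V; V_b = V_low + 1967·LSB = 3.16948 V.

[3.16787 V, 3.16948 V)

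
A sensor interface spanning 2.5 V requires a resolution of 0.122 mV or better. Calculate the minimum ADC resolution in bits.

15 bits

Number of steps required ≥ 2.5 V / 0.122 mV = 20491.80.
Need 2^N ≥ 20491.80; 2^14 = 16384, 2^15 = 32768.
Minimum N = 15.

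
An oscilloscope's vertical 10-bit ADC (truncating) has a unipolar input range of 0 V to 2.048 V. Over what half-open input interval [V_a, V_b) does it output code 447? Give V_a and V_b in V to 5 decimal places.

[0.89400 V, 0.89600 V)

LSB = 2.048/2^10 = 2.000 mV.
V_a = V_low + 447·LSB = 0.894 V; V_b = V_low + 448·LSB = 0.896 V.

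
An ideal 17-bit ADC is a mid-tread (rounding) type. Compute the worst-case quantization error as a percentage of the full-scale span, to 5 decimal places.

Rounding → worst-case error = ½ LSB = V_FS/2^18, so 100/262144 = 0.00038147 % of full scale.

0.00038 %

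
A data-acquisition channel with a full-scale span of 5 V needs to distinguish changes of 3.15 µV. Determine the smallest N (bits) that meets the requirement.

21 bits

Number of steps required ≥ 5 V / 3.15 µV = 1587301.59.
Need 2^N ≥ 1587301.59; 2^20 = 1048576, 2^21 = 2097152.
Minimum N = 21.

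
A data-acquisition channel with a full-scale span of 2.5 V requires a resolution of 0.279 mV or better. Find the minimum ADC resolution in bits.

Number of steps required ≥ 2.5 V / 0.279 mV = 8960.57.
Need 2^N ≥ 8960.57; 2^13 = 8192, 2^14 = 16384.
Minimum N = 14.

14 bits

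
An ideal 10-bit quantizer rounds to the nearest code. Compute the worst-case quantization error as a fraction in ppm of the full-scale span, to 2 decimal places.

Rounding → worst-case error = ½ LSB = V_FS/2^11, so 1e+06/2048 = 488.281 ppm of full scale.

488.28 ppm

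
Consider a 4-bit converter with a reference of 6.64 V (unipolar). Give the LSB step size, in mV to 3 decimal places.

415.000 mV

Full-scale span = 6.64 V.
LSB = 6.64 / 2^4 = 6.64 / 16 = 0.415 V = 415.000 mV.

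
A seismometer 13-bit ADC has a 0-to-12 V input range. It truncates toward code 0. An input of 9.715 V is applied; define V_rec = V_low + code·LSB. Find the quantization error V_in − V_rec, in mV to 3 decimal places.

LSB = 12/2^13 = 1.465 mV.
(V_in − V_low)/LSB = (9.715 − 0)/0.00146484 = 6632.1067 → code 6632 (floor).
Code 6632 maps back to 0 + 6632×0.00146484 V = 9.7148438 V.
Difference: 0.00015625 V → 0.156 mV.

0.156 mV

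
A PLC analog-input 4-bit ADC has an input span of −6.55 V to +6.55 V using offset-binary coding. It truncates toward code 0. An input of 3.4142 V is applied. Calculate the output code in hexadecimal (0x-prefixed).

code 0xC (decimal 12)

With 16 levels over 13.1 V, one step is 0.8187 V.
(V_in − V_low)/LSB = (3.4142 − (−6.55)) / 0.81875 = 12.170.
⌊·⌋(12.170) = 12.
In hexadecimal (0x-prefixed): 0xC.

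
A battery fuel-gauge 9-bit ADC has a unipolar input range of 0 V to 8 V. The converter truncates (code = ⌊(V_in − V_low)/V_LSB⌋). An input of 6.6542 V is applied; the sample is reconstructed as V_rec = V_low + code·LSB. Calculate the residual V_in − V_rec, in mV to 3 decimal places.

LSB = 8/2^9 = 15.625 mV.
Scaled input = 425.8688 LSBs, so code = 425.
Reconstructed: 6.640625 V.
Difference: 0.013575 V → 13.575 mV.

13.575 mV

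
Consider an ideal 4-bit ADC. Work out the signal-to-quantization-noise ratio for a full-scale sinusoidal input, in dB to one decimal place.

SNR ≈ 6.02·N + 1.76 dB = 6.02·4 + 1.76 = 25.84 dB.

25.8 dB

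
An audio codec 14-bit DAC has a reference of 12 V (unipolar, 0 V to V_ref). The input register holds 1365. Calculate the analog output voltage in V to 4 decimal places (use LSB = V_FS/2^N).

0.9998 V

LSB = 12 V / 2^14 = 0.732 mV.
V_out = 0 + 1365 × 0.000732422 V = 0.999756 V.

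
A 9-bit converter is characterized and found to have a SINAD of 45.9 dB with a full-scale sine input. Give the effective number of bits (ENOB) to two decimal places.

ENOB = (SINAD − 1.76) / 6.02 = (45.9 − 1.76)/6.02 = 7.332.

7.33 bits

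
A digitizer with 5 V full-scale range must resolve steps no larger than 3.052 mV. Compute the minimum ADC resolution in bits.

11 bits

Number of steps required ≥ 5 V / 3.052 mV = 1638.27.
Need 2^N ≥ 1638.27; 2^10 = 1024, 2^11 = 2048.
Minimum N = 11.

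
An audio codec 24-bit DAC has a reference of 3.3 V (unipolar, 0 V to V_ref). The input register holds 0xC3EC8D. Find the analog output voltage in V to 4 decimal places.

2.5256 V

LSB = 3.3 V / 2^24 = 0.20 µV.
Code 0xC3EC8D = 12840077 decimal.
V_out = 0 + 12840077 × 1.96695e-07 V = 2.52558 V.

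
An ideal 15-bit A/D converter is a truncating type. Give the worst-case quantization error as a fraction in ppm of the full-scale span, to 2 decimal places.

Truncating → worst-case error = 1 LSB = V_FS/2^15, so 1e+06/32768 = 30.5176 ppm of full scale.

30.52 ppm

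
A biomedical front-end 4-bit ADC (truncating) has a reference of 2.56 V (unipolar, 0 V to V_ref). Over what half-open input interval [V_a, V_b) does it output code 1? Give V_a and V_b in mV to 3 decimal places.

[160.000 mV, 320.000 mV)

LSB = 2.56/2^4 = 160.000 mV.
V_a = V_low + 1·LSB = 0.16 V; V_b = V_low + 2·LSB = 0.32 V.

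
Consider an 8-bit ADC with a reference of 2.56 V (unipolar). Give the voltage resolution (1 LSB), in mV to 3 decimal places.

Full-scale span = 2.56 V.
LSB = 2.56 / 2^8 = 2.56 / 256 = 0.01 V = 10.000 mV.

10.000 mV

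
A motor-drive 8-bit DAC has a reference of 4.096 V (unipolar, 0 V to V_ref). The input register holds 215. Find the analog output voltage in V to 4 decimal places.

3.4400 V

LSB = 4.096 V / 2^8 = 16.000 mV.
V_out = 0 + 215 × 0.016 V = 3.44 V.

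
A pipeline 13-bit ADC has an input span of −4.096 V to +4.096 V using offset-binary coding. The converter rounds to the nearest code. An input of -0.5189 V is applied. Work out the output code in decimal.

Full-scale span = 8.192 V; LSB = 8.192/2^13 = 1.000 mV.
(-0.5189 − (−4.096)) / 0.001 = 3577.100 LSBs.
round(3577.100) = 3577.

code 3577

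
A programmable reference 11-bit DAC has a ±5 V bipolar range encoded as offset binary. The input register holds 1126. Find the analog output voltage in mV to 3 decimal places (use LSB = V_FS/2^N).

LSB = 10 V / 2^11 = 4.883 mV.
V_out = (−5) + 1126 × 0.00488281 V = 0.498047 V.
= 498.047 mV.

498.047 mV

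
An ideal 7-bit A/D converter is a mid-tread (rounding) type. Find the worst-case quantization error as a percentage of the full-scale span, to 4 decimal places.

Rounding → worst-case error = ½ LSB = V_FS/2^8, so 100/256 = 0.390625 % of full scale.

0.3906 %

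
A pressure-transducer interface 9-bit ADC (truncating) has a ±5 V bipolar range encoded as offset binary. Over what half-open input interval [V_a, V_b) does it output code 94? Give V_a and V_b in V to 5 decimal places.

[-3.16406 V, -3.14453 V)

LSB = 10/2^9 = 19.531 mV.
V_a = V_low + 94·LSB = -3.16406 V; V_b = V_low + 95·LSB = -3.14453 V.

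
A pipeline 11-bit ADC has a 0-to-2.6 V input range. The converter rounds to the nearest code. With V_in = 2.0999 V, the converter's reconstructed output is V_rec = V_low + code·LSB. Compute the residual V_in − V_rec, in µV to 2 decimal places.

LSB = 2.6/2^11 = 1.270 mV.
Scaled input = 1654.0751 LSBs, so code = 1654.
V_rec = 0 + 1654·0.00126953 = 2.0998047 V.
Difference: 9.53125e-05 V → 95.31 µV.

95.31 µV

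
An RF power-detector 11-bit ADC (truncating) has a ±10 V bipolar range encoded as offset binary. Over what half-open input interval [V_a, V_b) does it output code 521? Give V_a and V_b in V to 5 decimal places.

LSB = 20/2^11 = 9.766 mV.
V_a = V_low + 521·LSB = -4.91211 V; V_b = V_low + 522·LSB = -4.90234 V.

[-4.91211 V, -4.90234 V)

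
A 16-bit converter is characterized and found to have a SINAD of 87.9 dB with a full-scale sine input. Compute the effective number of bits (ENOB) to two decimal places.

14.31 bits

ENOB = (SINAD − 1.76) / 6.02 = (87.9 − 1.76)/6.02 = 14.309.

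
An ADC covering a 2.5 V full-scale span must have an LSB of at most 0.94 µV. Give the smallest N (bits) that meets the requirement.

Number of steps required ≥ 2.5 V / 0.94 µV = 2659574.47.
Need 2^N ≥ 2659574.47; 2^21 = 2097152, 2^22 = 4194304.
Minimum N = 22.

22 bits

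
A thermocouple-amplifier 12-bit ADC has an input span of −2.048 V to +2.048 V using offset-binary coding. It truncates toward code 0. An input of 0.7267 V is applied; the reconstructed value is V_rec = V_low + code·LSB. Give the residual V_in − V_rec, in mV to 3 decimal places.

One LSB is 4.096 V / 4096 = 1.000 mV.
Scaled input = 2774.7000 LSBs, so code = 2774.
V_rec = (−2.048) + 2774·0.001 = 0.726 V.
Error = 0.7267 − 0.726 = 0.0007 V = 0.700 mV.

0.700 mV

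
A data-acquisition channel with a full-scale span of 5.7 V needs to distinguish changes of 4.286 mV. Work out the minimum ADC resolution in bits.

Number of steps required ≥ 5.7 V / 4.286 mV = 1329.91.
Need 2^N ≥ 1329.91; 2^10 = 1024, 2^11 = 2048.
Minimum N = 11.

11 bits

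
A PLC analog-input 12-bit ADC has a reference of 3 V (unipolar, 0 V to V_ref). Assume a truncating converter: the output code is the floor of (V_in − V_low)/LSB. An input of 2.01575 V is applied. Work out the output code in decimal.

code 2752

With 4096 levels over 3 V, one step is 0.732 mV.
(2.01575 − 0) / 0.000732422 = 2752.171 LSBs.
⌊·⌋(2752.171) = 2752.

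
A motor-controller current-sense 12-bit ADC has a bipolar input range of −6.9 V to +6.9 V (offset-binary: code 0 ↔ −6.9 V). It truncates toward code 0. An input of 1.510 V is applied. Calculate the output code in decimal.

Full-scale span = 13.8 V; LSB = 13.8/2^12 = 3.369 mV.
(1.510 − (−6.9)) / 0.00336914 = 2496.186 LSBs.
So the output code is 2496.

code 2496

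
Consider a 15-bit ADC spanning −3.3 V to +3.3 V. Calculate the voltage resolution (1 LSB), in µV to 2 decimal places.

201.42 µV

Full-scale span = 6.6 V.
LSB = 6.6 / 2^15 = 6.6 / 32768 = 0.000201416 V = 201.42 µV.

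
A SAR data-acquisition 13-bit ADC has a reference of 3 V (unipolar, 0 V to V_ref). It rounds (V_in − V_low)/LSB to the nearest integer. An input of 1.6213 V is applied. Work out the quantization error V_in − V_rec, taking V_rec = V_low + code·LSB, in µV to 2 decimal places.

One LSB is 3 V / 8192 = 366.21 µV.
Scaled input = 4427.2299 LSBs, so code = 4427.
Reconstructed: 1.6212158 V.
V_in − V_rec = 8.41797e-05 V = 84.18 µV.

84.18 µV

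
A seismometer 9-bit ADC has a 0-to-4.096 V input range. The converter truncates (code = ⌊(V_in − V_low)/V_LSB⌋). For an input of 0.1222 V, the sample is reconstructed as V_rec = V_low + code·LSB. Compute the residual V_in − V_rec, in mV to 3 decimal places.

2.200 mV

Step size: 4.096 V ÷ 2^9 = 8.000 mV.
(0.1222 − 0)/0.008 = 15.2750; ⌊·⌋ gives code 15.
Reconstructed: 0.12 V.
Error = 0.1222 − 0.12 = 0.0022 V = 2.200 mV.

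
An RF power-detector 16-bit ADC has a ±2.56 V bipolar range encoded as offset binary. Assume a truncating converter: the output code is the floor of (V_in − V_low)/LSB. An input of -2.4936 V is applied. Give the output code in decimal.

With 65536 levels over 5.12 V, one step is 78.12 µV.
Input sits at 849.920 steps above V_low.
⌊·⌋(849.920) = 849.

code 849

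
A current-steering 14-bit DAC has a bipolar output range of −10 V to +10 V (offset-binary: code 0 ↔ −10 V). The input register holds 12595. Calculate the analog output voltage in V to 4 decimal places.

5.3748 V

LSB = 20 V / 2^14 = 1.221 mV.
V_out = (−10) + 12595 × 0.0012207 V = 5.37476 V.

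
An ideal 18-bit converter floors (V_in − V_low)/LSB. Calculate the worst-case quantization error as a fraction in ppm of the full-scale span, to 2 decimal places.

3.81 ppm

Truncating → worst-case error = 1 LSB = V_FS/2^18, so 1e+06/262144 = 3.8147 ppm of full scale.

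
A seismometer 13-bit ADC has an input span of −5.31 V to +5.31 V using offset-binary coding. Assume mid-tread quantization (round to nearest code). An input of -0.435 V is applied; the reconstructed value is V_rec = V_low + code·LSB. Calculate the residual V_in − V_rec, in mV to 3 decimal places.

0.586 mV

One LSB is 10.62 V / 8192 = 1.296 mV.
Scaled input = 3760.4520 LSBs, so code = 3760.
V_rec = (−5.31) + 3760·0.00129639 = -0.43558594 V.
Difference: 0.000585937 V → 0.586 mV.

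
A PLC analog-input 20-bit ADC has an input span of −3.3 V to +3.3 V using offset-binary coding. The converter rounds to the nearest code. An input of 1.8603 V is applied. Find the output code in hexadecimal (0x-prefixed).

code 0xC8283 (decimal 819843)

With 1048576 levels over 6.6 V, one step is 6.29 µV.
Input sits at 819843.444 steps above V_low.
Round → code 819843.
In hexadecimal (0x-prefixed): 0xC8283.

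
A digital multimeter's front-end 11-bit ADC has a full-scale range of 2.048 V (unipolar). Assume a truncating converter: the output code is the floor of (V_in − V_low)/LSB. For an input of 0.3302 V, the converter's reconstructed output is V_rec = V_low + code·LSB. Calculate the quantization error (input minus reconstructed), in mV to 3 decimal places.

LSB = 2.048/2^11 = 1.000 mV.
Scaled input = 330.2000 LSBs, so code = 330.
V_rec = 0 + 330·0.001 = 0.33 V.
V_in − V_rec = 0.0002 V = 0.200 mV.

0.200 mV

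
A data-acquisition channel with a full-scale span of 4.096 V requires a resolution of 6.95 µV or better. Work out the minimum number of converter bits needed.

Number of steps required ≥ 4.096 V / 6.95 µV = 589352.52.
Need 2^N ≥ 589352.52; 2^19 = 524288, 2^20 = 1048576.
Minimum N = 20.

20 bits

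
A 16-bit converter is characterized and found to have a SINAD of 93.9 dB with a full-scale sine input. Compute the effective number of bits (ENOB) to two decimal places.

15.31 bits

ENOB = (SINAD − 1.76) / 6.02 = (93.9 − 1.76)/6.02 = 15.306.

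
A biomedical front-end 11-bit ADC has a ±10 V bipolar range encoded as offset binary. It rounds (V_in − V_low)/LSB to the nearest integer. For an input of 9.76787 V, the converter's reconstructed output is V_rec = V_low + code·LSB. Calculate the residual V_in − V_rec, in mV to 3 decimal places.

2.245 mV

One LSB is 20 V / 2048 = 9.766 mV.
(V_in − V_low)/LSB = (9.76787 − (−10))/0.00976562 = 2024.2299 → code 2024 (round).
V_rec = (−10) + 2024·0.00976562 = 9.765625 V.
Difference: 0.002245 V → 2.245 mV.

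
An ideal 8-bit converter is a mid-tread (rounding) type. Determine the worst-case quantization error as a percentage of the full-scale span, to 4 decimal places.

0.1953 %

Rounding → worst-case error = ½ LSB = V_FS/2^9, so 100/512 = 0.195312 % of full scale.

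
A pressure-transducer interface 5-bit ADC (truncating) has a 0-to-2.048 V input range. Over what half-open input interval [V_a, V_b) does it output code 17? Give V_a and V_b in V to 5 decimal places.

LSB = 2.048/2^5 = 64.000 mV.
V_a = V_low + 17·LSB = 1.088 V; V_b = V_low + 18·LSB = 1.152 V.

[1.08800 V, 1.15200 V)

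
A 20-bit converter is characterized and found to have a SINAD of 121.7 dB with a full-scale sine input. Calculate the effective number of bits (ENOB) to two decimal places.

19.92 bits

ENOB = (SINAD − 1.76) / 6.02 = (121.7 − 1.76)/6.02 = 19.924.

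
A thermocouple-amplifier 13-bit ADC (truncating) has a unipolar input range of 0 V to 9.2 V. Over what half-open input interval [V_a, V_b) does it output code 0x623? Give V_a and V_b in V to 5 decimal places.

LSB = 9.2/2^13 = 1.123 mV.
Code 0x623 = 1571 decimal.
V_a = V_low + 1571·LSB = 1.76431 V; V_b = V_low + 1572·LSB = 1.76543 V.

[1.76431 V, 1.76543 V)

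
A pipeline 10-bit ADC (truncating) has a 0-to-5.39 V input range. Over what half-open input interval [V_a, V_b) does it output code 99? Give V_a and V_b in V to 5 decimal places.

LSB = 5.39/2^10 = 5.264 mV.
V_a = V_low + 99·LSB = 0.521104 V; V_b = V_low + 100·LSB = 0.526367 V.

[0.52110 V, 0.52637 V)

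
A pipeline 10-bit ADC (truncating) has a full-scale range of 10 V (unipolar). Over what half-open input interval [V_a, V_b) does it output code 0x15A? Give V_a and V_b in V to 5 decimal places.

LSB = 10/2^10 = 9.766 mV.
Code 0x15A = 346 decimal.
V_a = V_low + 346·LSB = 3.37891 V; V_b = V_low + 347·LSB = 3.38867 V.

[3.37891 V, 3.38867 V)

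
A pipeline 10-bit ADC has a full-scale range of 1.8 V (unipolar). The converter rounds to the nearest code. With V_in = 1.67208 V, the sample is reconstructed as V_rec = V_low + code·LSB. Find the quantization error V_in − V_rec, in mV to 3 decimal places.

0.400 mV

One LSB is 1.8 V / 1024 = 1.758 mV.
(V_in − V_low)/LSB = (1.67208 − 0)/0.00175781 = 951.2277 → code 951 (round).
Code 951 maps back to 0 + 951×0.00175781 V = 1.6716797 V.
Error = 1.67208 − 1.6716797 = 0.000400313 V = 0.400 mV.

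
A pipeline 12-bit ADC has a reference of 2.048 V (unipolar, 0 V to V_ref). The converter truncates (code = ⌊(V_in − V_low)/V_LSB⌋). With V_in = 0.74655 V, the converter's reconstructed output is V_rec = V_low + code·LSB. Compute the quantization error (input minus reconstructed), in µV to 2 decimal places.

LSB = 2.048/2^12 = 0.500 mV.
Scaled input = 1493.1000 LSBs, so code = 1493.
Code 1493 maps back to 0 + 1493×0.0005 V = 0.7465 V.
V_in − V_rec = 5e-05 V = 50.00 µV.

50.00 µV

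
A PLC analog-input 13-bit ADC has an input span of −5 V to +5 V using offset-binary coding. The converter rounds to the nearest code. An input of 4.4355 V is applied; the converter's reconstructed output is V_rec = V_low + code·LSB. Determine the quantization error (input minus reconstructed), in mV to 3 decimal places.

-0.535 mV

Step size: 10 V ÷ 2^13 = 1.221 mV.
(V_in − V_low)/LSB = (4.4355 − (−5))/0.0012207 = 7729.5616 → code 7730 (round).
V_rec = (−5) + 7730·0.0012207 = 4.4360352 V.
Difference: -0.000535156 V → -0.535 mV.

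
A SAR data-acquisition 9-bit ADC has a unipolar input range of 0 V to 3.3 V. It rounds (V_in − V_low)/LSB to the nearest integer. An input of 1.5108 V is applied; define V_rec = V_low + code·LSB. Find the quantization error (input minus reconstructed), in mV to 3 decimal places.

One LSB is 3.3 V / 512 = 6.445 mV.
(V_in − V_low)/LSB = (1.5108 − 0)/0.00644531 = 234.4029 → code 234 (round).
Code 234 maps back to 0 + 234×0.00644531 V = 1.5082031 V.
Difference: 0.00259687 V → 2.597 mV.

2.597 mV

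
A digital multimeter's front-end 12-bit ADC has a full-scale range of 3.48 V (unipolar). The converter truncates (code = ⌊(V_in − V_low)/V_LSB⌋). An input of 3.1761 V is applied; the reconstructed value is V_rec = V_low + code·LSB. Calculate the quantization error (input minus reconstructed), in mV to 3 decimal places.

One LSB is 3.48 V / 4096 = 0.850 mV.
(V_in − V_low)/LSB = (3.1761 − 0)/0.000849609 = 3738.3062 → code 3738 (floor).
Reconstructed: 3.1758398 V.
Difference: 0.000260156 V → 0.260 mV.

0.260 mV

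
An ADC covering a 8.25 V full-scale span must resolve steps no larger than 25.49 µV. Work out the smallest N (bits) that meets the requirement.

Number of steps required ≥ 8.25 V / 25.49 µV = 323656.34.
Need 2^N ≥ 323656.34; 2^18 = 262144, 2^19 = 524288.
Minimum N = 19.

19 bits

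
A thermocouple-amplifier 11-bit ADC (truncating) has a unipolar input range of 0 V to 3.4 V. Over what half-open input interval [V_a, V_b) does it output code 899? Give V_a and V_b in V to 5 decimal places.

LSB = 3.4/2^11 = 1.660 mV.
V_a = V_low + 899·LSB = 1.49248 V; V_b = V_low + 900·LSB = 1.49414 V.

[1.49248 V, 1.49414 V)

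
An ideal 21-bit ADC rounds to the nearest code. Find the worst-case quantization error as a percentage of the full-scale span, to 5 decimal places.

Rounding → worst-case error = ½ LSB = V_FS/2^22, so 100/4194304 = 2.38419e-05 % of full scale.

0.00002 %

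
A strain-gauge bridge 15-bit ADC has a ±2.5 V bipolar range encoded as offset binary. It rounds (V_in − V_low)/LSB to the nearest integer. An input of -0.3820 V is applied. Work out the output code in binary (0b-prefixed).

LSB = 5 V / 32768 = 152.59 µV.
Input sits at 13880.525 steps above V_low.
round(13880.525) = 13881.
In binary (0b-prefixed): 0b11011000111001.

code 0b11011000111001 (decimal 13881)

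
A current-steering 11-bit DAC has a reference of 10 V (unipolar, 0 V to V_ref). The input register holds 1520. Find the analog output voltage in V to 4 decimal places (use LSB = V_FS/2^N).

7.4219 V

LSB = 10 V / 2^11 = 4.883 mV.
V_out = 0 + 1520 × 0.00488281 V = 7.42188 V.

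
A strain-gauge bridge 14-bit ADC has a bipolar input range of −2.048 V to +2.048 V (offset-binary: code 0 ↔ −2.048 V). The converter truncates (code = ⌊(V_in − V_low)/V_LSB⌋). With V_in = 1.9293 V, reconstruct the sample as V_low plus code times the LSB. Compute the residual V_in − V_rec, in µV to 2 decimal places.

Step size: 4.096 V ÷ 2^14 = 250.00 µV.
Scaled input = 15909.2000 LSBs, so code = 15909.
Code 15909 maps back to (−2.048) + 15909×0.00025 V = 1.92925 V.
Difference: 5e-05 V → 50.00 µV.

50.00 µV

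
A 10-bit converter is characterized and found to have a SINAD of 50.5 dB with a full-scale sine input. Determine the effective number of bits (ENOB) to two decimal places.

ENOB = (SINAD − 1.76) / 6.02 = (50.5 − 1.76)/6.02 = 8.096.

8.10 bits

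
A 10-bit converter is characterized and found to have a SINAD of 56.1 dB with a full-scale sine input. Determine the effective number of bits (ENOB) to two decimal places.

ENOB = (SINAD − 1.76) / 6.02 = (56.1 − 1.76)/6.02 = 9.027.

9.03 bits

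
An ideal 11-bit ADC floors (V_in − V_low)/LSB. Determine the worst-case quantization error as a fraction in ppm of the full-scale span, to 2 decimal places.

Truncating → worst-case error = 1 LSB = V_FS/2^11, so 1e+06/2048 = 488.281 ppm of full scale.

488.28 ppm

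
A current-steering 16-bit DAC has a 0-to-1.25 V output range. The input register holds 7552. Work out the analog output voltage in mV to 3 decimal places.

LSB = 1.25 V / 2^16 = 19.07 µV.
V_out = 0 + 7552 × 1.90735e-05 V = 0.144043 V.
= 144.043 mV.

144.043 mV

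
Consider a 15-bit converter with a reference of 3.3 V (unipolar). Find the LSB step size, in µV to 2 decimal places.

100.71 µV

Full-scale span = 3.3 V.
LSB = 3.3 / 2^15 = 3.3 / 32768 = 0.000100708 V = 100.71 µV.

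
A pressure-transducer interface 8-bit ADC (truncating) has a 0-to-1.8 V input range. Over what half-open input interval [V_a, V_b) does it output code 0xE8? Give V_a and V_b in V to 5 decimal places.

LSB = 1.8/2^8 = 7.031 mV.
Code 0xE8 = 232 decimal.
V_a = V_low + 232·LSB = 1.63125 V; V_b = V_low + 233·LSB = 1.63828 V.

[1.63125 V, 1.63828 V)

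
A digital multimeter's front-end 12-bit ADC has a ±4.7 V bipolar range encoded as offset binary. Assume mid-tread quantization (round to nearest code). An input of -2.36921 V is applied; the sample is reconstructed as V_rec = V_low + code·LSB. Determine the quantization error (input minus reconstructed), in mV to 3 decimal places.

One LSB is 9.4 V / 4096 = 2.295 mV.
Scaled input = 1015.6293 LSBs, so code = 1016.
Reconstructed: -2.3683594 V.
Error = -2.36921 − (−2.3683594) = -0.000850625 V = -0.851 mV.

-0.851 mV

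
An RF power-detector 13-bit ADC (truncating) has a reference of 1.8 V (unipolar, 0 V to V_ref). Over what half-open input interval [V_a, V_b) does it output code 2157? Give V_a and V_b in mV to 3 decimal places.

LSB = 1.8/2^13 = 219.73 µV.
V_a = V_low + 2157·LSB = 0.47395 V; V_b = V_low + 2158·LSB = 0.47417 V.

[473.950 mV, 474.170 mV)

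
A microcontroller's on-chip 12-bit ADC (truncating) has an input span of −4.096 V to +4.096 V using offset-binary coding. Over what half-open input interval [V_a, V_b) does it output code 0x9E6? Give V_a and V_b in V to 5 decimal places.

LSB = 8.192/2^12 = 2.000 mV.
Code 0x9E6 = 2534 decimal.
V_a = V_low + 2534·LSB = 0.972 V; V_b = V_low + 2535·LSB = 0.974 V.

[0.97200 V, 0.97400 V)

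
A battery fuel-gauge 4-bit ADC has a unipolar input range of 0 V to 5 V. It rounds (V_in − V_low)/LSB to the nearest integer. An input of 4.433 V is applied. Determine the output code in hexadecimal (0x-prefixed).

code 0xE (decimal 14)

With 16 levels over 5 V, one step is 312.500 mV.
Input sits at 14.186 steps above V_low.
Round → code 14.
In hexadecimal (0x-prefixed): 0xE.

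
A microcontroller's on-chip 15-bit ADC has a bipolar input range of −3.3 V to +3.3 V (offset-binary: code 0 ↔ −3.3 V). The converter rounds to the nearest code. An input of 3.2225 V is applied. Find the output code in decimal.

code 32383

Full-scale span = 6.6 V; LSB = 6.6/2^15 = 201.42 µV.
(3.2225 − (−3.3)) / 0.000201416 = 32383.224 LSBs.
round(32383.224) = 32383.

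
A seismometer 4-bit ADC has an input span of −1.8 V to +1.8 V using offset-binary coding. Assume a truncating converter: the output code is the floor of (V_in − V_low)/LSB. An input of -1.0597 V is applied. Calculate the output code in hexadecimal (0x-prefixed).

With 16 levels over 3.6 V, one step is 225.000 mV.
Input sits at 3.290 steps above V_low.
⌊·⌋(3.290) = 3.
In hexadecimal (0x-prefixed): 0x3.

code 0x3 (decimal 3)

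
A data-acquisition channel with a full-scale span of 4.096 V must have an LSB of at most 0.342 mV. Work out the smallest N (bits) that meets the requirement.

Number of steps required ≥ 4.096 V / 0.342 mV = 11976.61.
Need 2^N ≥ 11976.61; 2^13 = 8192, 2^14 = 16384.
Minimum N = 14.

14 bits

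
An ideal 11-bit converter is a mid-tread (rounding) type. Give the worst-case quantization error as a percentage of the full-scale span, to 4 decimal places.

0.0244 %

Rounding → worst-case error = ½ LSB = V_FS/2^12, so 100/4096 = 0.0244141 % of full scale.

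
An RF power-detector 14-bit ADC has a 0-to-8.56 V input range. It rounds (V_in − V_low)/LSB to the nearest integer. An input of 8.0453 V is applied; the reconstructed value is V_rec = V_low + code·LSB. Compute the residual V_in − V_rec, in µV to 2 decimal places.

-75.98 µV

One LSB is 8.56 V / 16384 = 0.522 mV.
(V_in − V_low)/LSB = (8.0453 − 0)/0.000522461 = 15398.8546 → code 15399 (round).
Reconstructed: 8.045376 V.
Difference: -7.59766e-05 V → -75.98 µV.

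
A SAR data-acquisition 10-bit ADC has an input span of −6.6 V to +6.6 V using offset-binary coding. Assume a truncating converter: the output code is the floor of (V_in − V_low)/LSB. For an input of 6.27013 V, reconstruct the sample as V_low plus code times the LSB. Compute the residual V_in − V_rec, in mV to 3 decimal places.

Step size: 13.2 V ÷ 2^10 = 12.891 mV.
(6.27013 − (−6.6))/0.0128906 = 998.4101; ⌊·⌋ gives code 998.
V_rec = (−6.6) + 998·0.0128906 = 6.2648437 V.
V_in − V_rec = 0.00528625 V = 5.286 mV.

5.286 mV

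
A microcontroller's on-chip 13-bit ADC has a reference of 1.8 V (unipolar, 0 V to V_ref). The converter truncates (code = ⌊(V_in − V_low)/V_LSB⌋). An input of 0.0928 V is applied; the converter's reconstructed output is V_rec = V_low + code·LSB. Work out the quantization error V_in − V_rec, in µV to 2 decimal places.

75.39 µV

Step size: 1.8 V ÷ 2^13 = 219.73 µV.
(0.0928 − 0)/0.000219727 = 422.3431; ⌊·⌋ gives code 422.
V_rec = 0 + 422·0.000219727 = 0.092724609 V.
Error = 0.0928 − 0.092724609 = 7.53906e-05 V = 75.39 µV.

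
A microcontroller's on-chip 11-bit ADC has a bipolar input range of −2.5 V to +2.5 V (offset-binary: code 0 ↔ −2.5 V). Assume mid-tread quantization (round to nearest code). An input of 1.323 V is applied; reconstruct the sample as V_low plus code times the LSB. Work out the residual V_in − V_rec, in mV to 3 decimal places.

One LSB is 5 V / 2048 = 2.441 mV.
(V_in − V_low)/LSB = (1.323 − (−2.5))/0.00244141 = 1565.9008 → code 1566 (round).
V_rec = (−2.5) + 1566·0.00244141 = 1.3232422 V.
Error = 1.323 − 1.3232422 = -0.000242187 V = -0.242 mV.

-0.242 mV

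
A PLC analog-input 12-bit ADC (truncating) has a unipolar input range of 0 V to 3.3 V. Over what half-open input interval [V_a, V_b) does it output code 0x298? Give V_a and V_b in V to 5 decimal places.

[0.53496 V, 0.53577 V)

LSB = 3.3/2^12 = 0.806 mV.
Code 0x298 = 664 decimal.
V_a = V_low + 664·LSB = 0.534961 V; V_b = V_low + 665·LSB = 0.535767 V.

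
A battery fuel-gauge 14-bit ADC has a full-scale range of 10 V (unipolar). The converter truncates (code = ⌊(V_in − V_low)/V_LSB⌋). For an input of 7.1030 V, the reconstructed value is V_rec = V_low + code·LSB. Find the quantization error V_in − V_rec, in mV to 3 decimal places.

0.339 mV

One LSB is 10 V / 16384 = 0.610 mV.
(V_in − V_low)/LSB = (7.1030 − 0)/0.000610352 = 11637.5552 → code 11637 (floor).
Reconstructed: 7.1026611 V.
Error = 7.1030 − 7.1026611 = 0.000338867 V = 0.339 mV.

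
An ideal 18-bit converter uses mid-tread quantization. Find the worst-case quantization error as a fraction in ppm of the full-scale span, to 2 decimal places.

1.91 ppm

Rounding → worst-case error = ½ LSB = V_FS/2^19, so 1e+06/524288 = 1.90735 ppm of full scale.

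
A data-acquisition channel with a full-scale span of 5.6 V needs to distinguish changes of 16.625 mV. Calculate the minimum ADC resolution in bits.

Number of steps required ≥ 5.6 V / 16.625 mV = 336.84.
Need 2^N ≥ 336.84; 2^8 = 256, 2^9 = 512.
Minimum N = 9.

9 bits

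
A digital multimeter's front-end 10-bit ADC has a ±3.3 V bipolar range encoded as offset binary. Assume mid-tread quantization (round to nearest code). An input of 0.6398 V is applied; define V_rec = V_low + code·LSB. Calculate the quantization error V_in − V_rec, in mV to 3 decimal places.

Step size: 6.6 V ÷ 2^10 = 6.445 mV.
(0.6398 − (−3.3))/0.00644531 = 611.2659; round gives code 611.
V_rec = (−3.3) + 611·0.00644531 = 0.63808594 V.
Error = 0.6398 − 0.63808594 = 0.00171406 V = 1.714 mV.

1.714 mV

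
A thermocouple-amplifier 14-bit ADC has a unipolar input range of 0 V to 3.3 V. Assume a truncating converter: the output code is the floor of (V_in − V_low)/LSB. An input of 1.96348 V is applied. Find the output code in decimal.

LSB = 3.3 V / 16384 = 201.42 µV.
Input sits at 9748.381 steps above V_low.
⌊·⌋(9748.381) = 9748.

code 9748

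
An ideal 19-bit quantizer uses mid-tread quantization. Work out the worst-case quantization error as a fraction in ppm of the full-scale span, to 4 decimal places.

0.9537 ppm

Rounding → worst-case error = ½ LSB = V_FS/2^20, so 1e+06/1048576 = 0.953674 ppm of full scale.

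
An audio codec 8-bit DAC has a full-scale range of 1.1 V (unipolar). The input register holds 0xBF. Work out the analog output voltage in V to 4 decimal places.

0.8207 V

LSB = 1.1 V / 2^8 = 4.297 mV.
Code 0xBF = 191 decimal.
V_out = 0 + 191 × 0.00429688 V = 0.820703 V.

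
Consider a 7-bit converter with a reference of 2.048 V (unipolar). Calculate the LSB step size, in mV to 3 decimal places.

16.000 mV

Full-scale span = 2.048 V.
LSB = 2.048 / 2^7 = 2.048 / 128 = 0.016 V = 16.000 mV.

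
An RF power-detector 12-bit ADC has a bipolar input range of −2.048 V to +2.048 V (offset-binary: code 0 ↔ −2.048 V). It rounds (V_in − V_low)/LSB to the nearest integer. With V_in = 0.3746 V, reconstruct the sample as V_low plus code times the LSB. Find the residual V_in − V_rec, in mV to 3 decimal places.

-0.400 mV

One LSB is 4.096 V / 4096 = 1.000 mV.
(0.3746 − (−2.048))/0.001 = 2422.6000; round gives code 2423.
Code 2423 maps back to (−2.048) + 2423×0.001 V = 0.375 V.
Difference: -0.0004 V → -0.400 mV.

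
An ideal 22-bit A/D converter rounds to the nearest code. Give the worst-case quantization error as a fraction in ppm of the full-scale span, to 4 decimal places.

0.1192 ppm

Rounding → worst-case error = ½ LSB = V_FS/2^23, so 1e+06/8388608 = 0.119209 ppm of full scale.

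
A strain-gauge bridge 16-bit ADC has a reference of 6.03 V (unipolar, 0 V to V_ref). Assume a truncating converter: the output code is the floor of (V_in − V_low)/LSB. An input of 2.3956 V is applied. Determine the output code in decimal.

With 65536 levels over 6.03 V, one step is 92.01 µV.
Input sits at 26036.159 steps above V_low.
So the output code is 26036.

code 26036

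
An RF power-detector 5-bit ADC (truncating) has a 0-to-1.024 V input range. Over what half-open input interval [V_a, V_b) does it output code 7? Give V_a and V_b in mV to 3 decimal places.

LSB = 1.024/2^5 = 32.000 mV.
V_a = V_low + 7·LSB = 0.224 V; V_b = V_low + 8·LSB = 0.256 V.

[224.000 mV, 256.000 mV)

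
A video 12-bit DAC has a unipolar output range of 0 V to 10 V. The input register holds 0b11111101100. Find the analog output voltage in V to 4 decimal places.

LSB = 10 V / 2^12 = 2.441 mV.
Code 0b11111101100 = 2028 decimal.
V_out = 0 + 2028 × 0.00244141 V = 4.95117 V.

4.9512 V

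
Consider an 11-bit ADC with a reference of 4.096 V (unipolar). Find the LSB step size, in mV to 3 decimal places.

Full-scale span = 4.096 V.
LSB = 4.096 / 2^11 = 4.096 / 2048 = 0.002 V = 2.000 mV.

2.000 mV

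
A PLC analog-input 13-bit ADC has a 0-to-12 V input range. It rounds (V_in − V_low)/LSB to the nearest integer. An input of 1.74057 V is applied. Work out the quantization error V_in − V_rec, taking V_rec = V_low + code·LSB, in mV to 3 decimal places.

One LSB is 12 V / 8192 = 1.465 mV.
Scaled input = 1188.2291 LSBs, so code = 1188.
Code 1188 maps back to 0 + 1188×0.00146484 V = 1.7402344 V.
Error = 1.74057 − 1.7402344 = 0.000335625 V = 0.336 mV.

0.336 mV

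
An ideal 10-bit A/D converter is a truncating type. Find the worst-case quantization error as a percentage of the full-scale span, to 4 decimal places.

0.0977 %

Truncating → worst-case error = 1 LSB = V_FS/2^10, so 100/1024 = 0.0976562 % of full scale.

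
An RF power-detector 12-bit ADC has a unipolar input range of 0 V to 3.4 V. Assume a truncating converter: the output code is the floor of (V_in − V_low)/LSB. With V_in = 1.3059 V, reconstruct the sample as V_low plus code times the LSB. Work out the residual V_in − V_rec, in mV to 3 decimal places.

0.187 mV

LSB = 3.4/2^12 = 0.830 mV.
Scaled input = 1573.2254 LSBs, so code = 1573.
V_rec = 0 + 1573·0.000830078 = 1.3057129 V.
V_in − V_rec = 0.000187109 V = 0.187 mV.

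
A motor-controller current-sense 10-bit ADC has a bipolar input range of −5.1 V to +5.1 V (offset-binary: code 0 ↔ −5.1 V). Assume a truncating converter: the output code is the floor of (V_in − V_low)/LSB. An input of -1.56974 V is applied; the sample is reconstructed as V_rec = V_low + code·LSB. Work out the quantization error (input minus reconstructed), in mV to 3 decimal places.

One LSB is 10.2 V / 1024 = 9.961 mV.
(V_in − V_low)/LSB = (-1.56974 − (−5.1))/0.00996094 = 354.4104 → code 354 (floor).
V_rec = (−5.1) + 354·0.00996094 = -1.5738281 V.
Difference: 0.00408812 V → 4.088 mV.

4.088 mV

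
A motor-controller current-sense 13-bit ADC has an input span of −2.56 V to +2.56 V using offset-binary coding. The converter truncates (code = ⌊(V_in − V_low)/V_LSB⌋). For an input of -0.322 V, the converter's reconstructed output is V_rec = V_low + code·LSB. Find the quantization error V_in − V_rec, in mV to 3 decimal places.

0.500 mV

One LSB is 5.12 V / 8192 = 0.625 mV.
(V_in − V_low)/LSB = (-0.322 − (−2.56))/0.000625 = 3580.8000 → code 3580 (floor).
V_rec = (−2.56) + 3580·0.000625 = -0.3225 V.
Error = -0.322 − (−0.3225) = 0.0005 V = 0.500 mV.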